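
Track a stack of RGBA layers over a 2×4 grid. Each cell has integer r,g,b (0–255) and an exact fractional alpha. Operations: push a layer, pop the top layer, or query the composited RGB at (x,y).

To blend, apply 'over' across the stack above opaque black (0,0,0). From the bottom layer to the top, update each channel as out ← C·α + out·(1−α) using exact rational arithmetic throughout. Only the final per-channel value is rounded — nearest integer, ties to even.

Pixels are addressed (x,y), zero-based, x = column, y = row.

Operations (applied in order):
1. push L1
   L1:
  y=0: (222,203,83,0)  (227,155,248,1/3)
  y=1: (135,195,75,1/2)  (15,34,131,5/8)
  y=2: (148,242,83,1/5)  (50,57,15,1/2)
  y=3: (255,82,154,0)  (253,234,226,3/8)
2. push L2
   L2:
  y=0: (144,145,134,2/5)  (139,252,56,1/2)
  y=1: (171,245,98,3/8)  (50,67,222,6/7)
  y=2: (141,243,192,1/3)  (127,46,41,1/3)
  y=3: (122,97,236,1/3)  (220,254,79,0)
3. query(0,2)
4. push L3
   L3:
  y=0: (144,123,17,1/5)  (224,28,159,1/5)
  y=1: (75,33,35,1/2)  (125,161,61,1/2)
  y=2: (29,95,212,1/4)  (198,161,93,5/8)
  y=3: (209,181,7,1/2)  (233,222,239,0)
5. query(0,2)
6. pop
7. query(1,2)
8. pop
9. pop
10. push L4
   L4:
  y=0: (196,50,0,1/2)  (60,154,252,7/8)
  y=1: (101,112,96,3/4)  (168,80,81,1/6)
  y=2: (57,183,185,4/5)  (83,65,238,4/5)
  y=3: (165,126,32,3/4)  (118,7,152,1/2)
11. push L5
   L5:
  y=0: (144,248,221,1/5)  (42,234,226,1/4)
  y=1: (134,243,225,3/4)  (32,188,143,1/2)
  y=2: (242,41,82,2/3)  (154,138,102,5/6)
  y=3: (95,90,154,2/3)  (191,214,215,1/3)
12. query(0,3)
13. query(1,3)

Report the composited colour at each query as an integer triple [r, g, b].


at x=0,y=2 over L1,L2:
L1 α=1/5: [148/5, 242/5, 83/5]
L2 α=1/3: [1001/15, 1699/15, 1126/15]
→ [67, 113, 75]

(0,2) stack=L1,L2,L3; from [0,0,0]:
L1 α=1/5: [148/5, 242/5, 83/5]
L2 α=1/3: [1001/15, 1699/15, 1126/15]
L3 α=1/4: [573/10, 1087/10, 1093/10]
= [57, 109, 109]

query (1,2) [L1,L2] — begin 0,0,0
L1 α=1/2: [25, 57/2, 15/2]
L2 α=1/3: [59, 103/3, 56/3]
rounded: [59, 34, 19]

at x=0,y=3 over L4,L5:
after L4 α=3/4: [495/4, 189/2, 24]
after L5 α=2/3: [1255/12, 183/2, 332/3]
= [105, 92, 111]

at x=1,y=3 over L4,L5:
+L4 (α=1/2) → [59, 7/2, 76]
+L5 (α=1/3) → [103, 221/3, 367/3]
= [103, 74, 122]


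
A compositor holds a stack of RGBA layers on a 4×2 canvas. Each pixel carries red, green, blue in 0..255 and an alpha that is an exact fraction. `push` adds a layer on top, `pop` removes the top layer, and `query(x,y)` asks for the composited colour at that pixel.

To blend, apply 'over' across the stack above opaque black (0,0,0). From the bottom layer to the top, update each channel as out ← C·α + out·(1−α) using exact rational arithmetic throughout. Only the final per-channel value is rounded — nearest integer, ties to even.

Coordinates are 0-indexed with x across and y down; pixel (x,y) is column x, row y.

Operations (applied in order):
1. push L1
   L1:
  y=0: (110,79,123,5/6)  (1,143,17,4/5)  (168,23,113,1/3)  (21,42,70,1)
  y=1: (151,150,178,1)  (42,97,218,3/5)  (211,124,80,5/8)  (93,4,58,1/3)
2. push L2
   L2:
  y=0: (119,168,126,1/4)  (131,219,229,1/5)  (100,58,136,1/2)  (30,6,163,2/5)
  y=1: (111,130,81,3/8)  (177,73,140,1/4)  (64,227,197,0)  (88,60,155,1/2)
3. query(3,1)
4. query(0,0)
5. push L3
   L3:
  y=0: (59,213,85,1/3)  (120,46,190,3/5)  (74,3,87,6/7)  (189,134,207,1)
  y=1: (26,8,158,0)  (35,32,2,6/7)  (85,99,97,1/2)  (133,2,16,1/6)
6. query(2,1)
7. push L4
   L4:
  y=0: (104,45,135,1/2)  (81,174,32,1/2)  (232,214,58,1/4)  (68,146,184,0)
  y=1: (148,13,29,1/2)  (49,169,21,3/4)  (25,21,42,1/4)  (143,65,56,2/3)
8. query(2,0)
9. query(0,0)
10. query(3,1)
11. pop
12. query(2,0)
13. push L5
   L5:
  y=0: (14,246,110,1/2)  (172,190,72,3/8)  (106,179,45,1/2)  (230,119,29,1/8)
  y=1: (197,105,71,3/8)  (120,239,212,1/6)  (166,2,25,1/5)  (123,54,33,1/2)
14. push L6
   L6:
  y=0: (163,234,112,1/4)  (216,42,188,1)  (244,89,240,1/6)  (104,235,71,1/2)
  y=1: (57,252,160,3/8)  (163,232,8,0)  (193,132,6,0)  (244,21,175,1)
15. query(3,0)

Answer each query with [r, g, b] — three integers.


(3,1) stack=L1,L2; from [0,0,0]:
after L1 α=1/3: [31, 4/3, 58/3]
after L2 α=1/2: [119/2, 92/3, 523/6]
rounded: [60, 31, 87]

query (0,0) [L1,L2] — begin 0,0,0
+L1 (α=5/6) → [275/3, 395/6, 205/2]
+L2 (α=1/4) → [197/2, 731/8, 867/8]
= [98, 91, 108]

query (2,1) [L1,L2,L3] — begin 0,0,0
L1 α=5/8: [1055/8, 155/2, 50]
L2 α=0: [1055/8, 155/2, 50]
L3 α=1/2: [1735/16, 353/4, 147/2]
= [108, 88, 74]

(2,0) stack=L1,L2,L3,L4; from [0,0,0]:
L1 α=1/3: [56, 23/3, 113/3]
L2 α=1/2: [78, 197/6, 521/6]
L3 α=6/7: [522/7, 305/42, 3653/42]
L4 α=1/4: [1595/14, 3301/56, 4465/56]
rounded: [114, 59, 80]

query (0,0) [L1,L2,L3,L4] — begin 0,0,0
after L1 α=5/6: [275/3, 395/6, 205/2]
after L2 α=1/4: [197/2, 731/8, 867/8]
after L3 α=1/3: [256/3, 1583/12, 1207/12]
after L4 α=1/2: [284/3, 2123/24, 2827/24]
→ [95, 88, 118]

query (3,1) [L1,L2,L3,L4] — begin 0,0,0
after L1 α=1/3: [31, 4/3, 58/3]
after L2 α=1/2: [119/2, 92/3, 523/6]
after L3 α=1/6: [287/4, 233/9, 2711/36]
after L4 α=2/3: [477/4, 1403/27, 6743/108]
rounded: [119, 52, 62]

query (2,0) [L1,L2,L3] — begin 0,0,0
after L1 α=1/3: [56, 23/3, 113/3]
after L2 α=1/2: [78, 197/6, 521/6]
after L3 α=6/7: [522/7, 305/42, 3653/42]
= [75, 7, 87]

(3,0) stack=L1,L2,L3,L5,L6; from [0,0,0]:
L1 α=1: [21, 42, 70]
L2 α=2/5: [123/5, 138/5, 536/5]
L3 α=1: [189, 134, 207]
L5 α=1/8: [1553/8, 1057/8, 739/4]
L6 α=1/2: [2385/16, 2937/16, 1023/8]
= [149, 184, 128]


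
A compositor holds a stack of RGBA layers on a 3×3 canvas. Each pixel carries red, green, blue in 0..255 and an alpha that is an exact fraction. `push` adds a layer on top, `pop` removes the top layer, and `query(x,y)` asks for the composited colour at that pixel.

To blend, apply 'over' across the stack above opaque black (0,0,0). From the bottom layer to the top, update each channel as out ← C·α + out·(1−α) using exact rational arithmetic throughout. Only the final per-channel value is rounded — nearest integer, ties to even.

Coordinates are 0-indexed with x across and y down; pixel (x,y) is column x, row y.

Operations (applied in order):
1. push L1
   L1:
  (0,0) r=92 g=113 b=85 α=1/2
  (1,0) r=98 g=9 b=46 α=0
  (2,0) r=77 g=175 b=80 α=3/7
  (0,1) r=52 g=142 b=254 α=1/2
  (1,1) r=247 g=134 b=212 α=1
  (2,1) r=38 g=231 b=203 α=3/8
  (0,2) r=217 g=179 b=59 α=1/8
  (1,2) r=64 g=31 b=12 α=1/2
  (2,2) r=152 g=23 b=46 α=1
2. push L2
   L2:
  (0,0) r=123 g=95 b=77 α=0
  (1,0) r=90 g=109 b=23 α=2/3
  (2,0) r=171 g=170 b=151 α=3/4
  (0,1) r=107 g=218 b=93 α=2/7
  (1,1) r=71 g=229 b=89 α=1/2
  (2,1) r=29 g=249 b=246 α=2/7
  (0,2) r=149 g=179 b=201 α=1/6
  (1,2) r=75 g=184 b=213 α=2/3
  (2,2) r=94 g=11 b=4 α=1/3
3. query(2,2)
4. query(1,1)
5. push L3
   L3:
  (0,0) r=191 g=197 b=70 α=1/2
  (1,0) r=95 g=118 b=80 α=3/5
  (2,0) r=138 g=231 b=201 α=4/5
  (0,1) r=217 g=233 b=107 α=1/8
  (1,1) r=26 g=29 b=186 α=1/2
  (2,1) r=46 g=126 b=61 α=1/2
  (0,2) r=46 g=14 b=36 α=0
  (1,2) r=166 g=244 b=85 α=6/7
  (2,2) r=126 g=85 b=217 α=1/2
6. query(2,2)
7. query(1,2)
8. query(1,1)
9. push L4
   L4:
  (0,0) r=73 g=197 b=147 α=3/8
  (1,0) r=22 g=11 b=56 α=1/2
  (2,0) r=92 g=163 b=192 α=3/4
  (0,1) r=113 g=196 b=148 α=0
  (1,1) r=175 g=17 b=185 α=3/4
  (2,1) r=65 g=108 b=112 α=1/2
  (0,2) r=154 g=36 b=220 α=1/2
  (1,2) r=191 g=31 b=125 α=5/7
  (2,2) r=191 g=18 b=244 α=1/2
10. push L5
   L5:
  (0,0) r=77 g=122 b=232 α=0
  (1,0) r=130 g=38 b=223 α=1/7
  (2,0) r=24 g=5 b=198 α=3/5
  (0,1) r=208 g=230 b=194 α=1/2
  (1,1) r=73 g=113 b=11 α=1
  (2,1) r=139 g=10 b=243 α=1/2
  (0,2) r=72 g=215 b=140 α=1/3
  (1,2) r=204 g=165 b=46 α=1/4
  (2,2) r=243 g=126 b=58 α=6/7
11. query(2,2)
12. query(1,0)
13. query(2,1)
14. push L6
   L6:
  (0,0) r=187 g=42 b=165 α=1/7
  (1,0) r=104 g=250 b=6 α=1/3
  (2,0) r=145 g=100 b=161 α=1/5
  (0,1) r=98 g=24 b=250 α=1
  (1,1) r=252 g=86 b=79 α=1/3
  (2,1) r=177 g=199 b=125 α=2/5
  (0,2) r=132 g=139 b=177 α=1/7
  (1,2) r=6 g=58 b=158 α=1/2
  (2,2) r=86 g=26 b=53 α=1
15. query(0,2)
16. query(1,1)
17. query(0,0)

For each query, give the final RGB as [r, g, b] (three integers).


(2,2) stack=L1,L2; from [0,0,0]:
+L1 (α=1) → [152, 23, 46]
+L2 (α=1/3) → [398/3, 19, 32]
= [133, 19, 32]

at x=1,y=1 over L1,L2:
L1 α=1: [247, 134, 212]
L2 α=1/2: [159, 363/2, 301/2]
= [159, 182, 150]

query (2,2) [L1,L2,L3] — begin 0,0,0
L1 α=1: [152, 23, 46]
L2 α=1/3: [398/3, 19, 32]
L3 α=1/2: [388/3, 52, 249/2]
rounded: [129, 52, 124]

(1,2) stack=L1,L2,L3; from [0,0,0]:
+L1 (α=1/2) → [32, 31/2, 6]
+L2 (α=2/3) → [182/3, 767/6, 144]
+L3 (α=6/7) → [3170/21, 9551/42, 654/7]
= [151, 227, 93]

(1,1) stack=L1,L2,L3; from [0,0,0]:
L1 α=1: [247, 134, 212]
L2 α=1/2: [159, 363/2, 301/2]
L3 α=1/2: [185/2, 421/4, 673/4]
rounded: [92, 105, 168]

(2,2) stack=L1,L2,L3,L4,L5; from [0,0,0]:
L1 α=1: [152, 23, 46]
L2 α=1/3: [398/3, 19, 32]
L3 α=1/2: [388/3, 52, 249/2]
L4 α=1/2: [961/6, 35, 737/4]
L5 α=6/7: [1387/6, 113, 2129/28]
rounded: [231, 113, 76]

query (1,0) [L1,L2,L3,L4,L5] — begin 0,0,0
+L1 (α=0) → [0, 0, 0]
+L2 (α=2/3) → [60, 218/3, 46/3]
+L3 (α=3/5) → [81, 1498/15, 812/15]
+L4 (α=1/2) → [103/2, 1663/30, 826/15]
+L5 (α=1/7) → [439/7, 1853/35, 2767/35]
= [63, 53, 79]

query (2,1) [L1,L2,L3,L4,L5] — begin 0,0,0
L1 α=3/8: [57/4, 693/8, 609/8]
L2 α=2/7: [517/28, 7449/56, 6981/56]
L3 α=1/2: [1805/56, 14505/112, 10397/112]
L4 α=1/2: [5445/112, 26601/224, 22941/224]
L5 α=1/2: [21013/224, 28841/448, 77373/448]
→ [94, 64, 173]

at x=0,y=2 over L1,L2,L3,L4,L5,L6:
+L1 (α=1/8) → [217/8, 179/8, 59/8]
+L2 (α=1/6) → [759/16, 2327/48, 1903/48]
+L3 (α=0) → [759/16, 2327/48, 1903/48]
+L4 (α=1/2) → [3223/32, 4055/96, 12463/96]
+L5 (α=1/3) → [4375/48, 14375/144, 19183/144]
+L6 (α=1/7) → [5431/56, 17711/168, 23431/168]
rounded: [97, 105, 139]

(1,1) stack=L1,L2,L3,L4,L5,L6; from [0,0,0]:
after L1 α=1: [247, 134, 212]
after L2 α=1/2: [159, 363/2, 301/2]
after L3 α=1/2: [185/2, 421/4, 673/4]
after L4 α=3/4: [1235/8, 625/16, 2893/16]
after L5 α=1: [73, 113, 11]
after L6 α=1/3: [398/3, 104, 101/3]
= [133, 104, 34]

(0,0) stack=L1,L2,L3,L4,L5,L6; from [0,0,0]:
after L1 α=1/2: [46, 113/2, 85/2]
after L2 α=0: [46, 113/2, 85/2]
after L3 α=1/2: [237/2, 507/4, 225/4]
after L4 α=3/8: [1623/16, 4899/32, 2889/32]
after L5 α=0: [1623/16, 4899/32, 2889/32]
after L6 α=1/7: [6365/56, 15369/112, 11307/112]
= [114, 137, 101]


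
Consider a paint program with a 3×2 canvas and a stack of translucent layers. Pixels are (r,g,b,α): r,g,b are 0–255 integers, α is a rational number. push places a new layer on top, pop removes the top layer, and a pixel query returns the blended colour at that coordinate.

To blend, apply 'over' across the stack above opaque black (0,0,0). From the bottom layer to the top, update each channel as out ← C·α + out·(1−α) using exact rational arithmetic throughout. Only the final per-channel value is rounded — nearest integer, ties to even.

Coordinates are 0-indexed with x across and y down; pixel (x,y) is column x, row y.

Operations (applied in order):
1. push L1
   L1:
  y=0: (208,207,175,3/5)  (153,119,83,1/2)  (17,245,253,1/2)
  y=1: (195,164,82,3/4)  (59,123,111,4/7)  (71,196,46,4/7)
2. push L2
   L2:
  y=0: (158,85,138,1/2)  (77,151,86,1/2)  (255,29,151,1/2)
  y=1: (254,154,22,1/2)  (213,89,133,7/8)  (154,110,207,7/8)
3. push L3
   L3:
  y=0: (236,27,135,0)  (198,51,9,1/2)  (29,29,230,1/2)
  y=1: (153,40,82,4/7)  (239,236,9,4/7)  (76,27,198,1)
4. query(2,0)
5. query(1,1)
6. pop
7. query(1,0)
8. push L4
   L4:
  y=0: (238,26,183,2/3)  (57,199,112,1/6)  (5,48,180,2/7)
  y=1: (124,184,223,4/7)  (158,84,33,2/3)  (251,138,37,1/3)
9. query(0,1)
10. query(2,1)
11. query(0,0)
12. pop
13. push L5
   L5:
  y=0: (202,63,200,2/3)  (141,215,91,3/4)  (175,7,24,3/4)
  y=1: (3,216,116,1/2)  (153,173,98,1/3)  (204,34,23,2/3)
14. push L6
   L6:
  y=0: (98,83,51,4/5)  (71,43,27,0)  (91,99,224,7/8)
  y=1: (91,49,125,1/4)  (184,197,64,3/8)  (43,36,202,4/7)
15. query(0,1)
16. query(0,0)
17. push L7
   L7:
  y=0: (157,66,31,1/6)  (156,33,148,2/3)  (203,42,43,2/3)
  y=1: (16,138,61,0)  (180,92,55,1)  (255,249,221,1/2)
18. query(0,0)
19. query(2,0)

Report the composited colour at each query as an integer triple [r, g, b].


at x=2,y=0 over L1,L2,L3:
after L1 α=1/2: [17/2, 245/2, 253/2]
after L2 α=1/2: [527/4, 303/4, 555/4]
after L3 α=1/2: [643/8, 419/8, 1475/8]
→ [80, 52, 184]

(1,1) stack=L1,L2,L3; from [0,0,0]:
+L1 (α=4/7) → [236/7, 492/7, 444/7]
+L2 (α=7/8) → [10673/56, 4853/56, 6961/56]
+L3 (α=4/7) → [85555/392, 67423/392, 22899/392]
= [218, 172, 58]

(1,0) stack=L1,L2; from [0,0,0]:
L1 α=1/2: [153/2, 119/2, 83/2]
L2 α=1/2: [307/4, 421/4, 255/4]
rounded: [77, 105, 64]

(0,1) stack=L1,L2,L4; from [0,0,0]:
after L1 α=3/4: [585/4, 123, 123/2]
after L2 α=1/2: [1601/8, 277/2, 167/4]
after L4 α=4/7: [1253/8, 329/2, 4069/28]
→ [157, 164, 145]

(2,1) stack=L1,L2,L4; from [0,0,0]:
L1 α=4/7: [284/7, 112, 184/7]
L2 α=7/8: [3915/28, 441/4, 10327/56]
L4 α=1/3: [7429/42, 239/2, 11363/84]
rounded: [177, 120, 135]

(0,0) stack=L1,L2,L4; from [0,0,0]:
+L1 (α=3/5) → [624/5, 621/5, 105]
+L2 (α=1/2) → [707/5, 523/5, 243/2]
+L4 (α=2/3) → [1029/5, 261/5, 325/2]
→ [206, 52, 162]

(0,1) stack=L1,L2,L5,L6; from [0,0,0]:
+L1 (α=3/4) → [585/4, 123, 123/2]
+L2 (α=1/2) → [1601/8, 277/2, 167/4]
+L5 (α=1/2) → [1625/16, 709/4, 631/8]
+L6 (α=1/4) → [6331/64, 2323/16, 2893/32]
= [99, 145, 90]

query (0,0) [L1,L2,L5,L6] — begin 0,0,0
L1 α=3/5: [624/5, 621/5, 105]
L2 α=1/2: [707/5, 523/5, 243/2]
L5 α=2/3: [909/5, 1153/15, 1043/6]
L6 α=4/5: [2869/25, 6133/75, 2267/30]
rounded: [115, 82, 76]

at x=0,y=0 over L1,L2,L5,L6,L7:
+L1 (α=3/5) → [624/5, 621/5, 105]
+L2 (α=1/2) → [707/5, 523/5, 243/2]
+L5 (α=2/3) → [909/5, 1153/15, 1043/6]
+L6 (α=4/5) → [2869/25, 6133/75, 2267/30]
+L7 (α=1/6) → [609/5, 7123/90, 2453/36]
rounded: [122, 79, 68]

at x=2,y=0 over L1,L2,L5,L6,L7:
L1 α=1/2: [17/2, 245/2, 253/2]
L2 α=1/2: [527/4, 303/4, 555/4]
L5 α=3/4: [2627/16, 387/16, 843/16]
L6 α=7/8: [12819/128, 11475/128, 25931/128]
L7 α=2/3: [64787/384, 7409/128, 12313/128]
→ [169, 58, 96]


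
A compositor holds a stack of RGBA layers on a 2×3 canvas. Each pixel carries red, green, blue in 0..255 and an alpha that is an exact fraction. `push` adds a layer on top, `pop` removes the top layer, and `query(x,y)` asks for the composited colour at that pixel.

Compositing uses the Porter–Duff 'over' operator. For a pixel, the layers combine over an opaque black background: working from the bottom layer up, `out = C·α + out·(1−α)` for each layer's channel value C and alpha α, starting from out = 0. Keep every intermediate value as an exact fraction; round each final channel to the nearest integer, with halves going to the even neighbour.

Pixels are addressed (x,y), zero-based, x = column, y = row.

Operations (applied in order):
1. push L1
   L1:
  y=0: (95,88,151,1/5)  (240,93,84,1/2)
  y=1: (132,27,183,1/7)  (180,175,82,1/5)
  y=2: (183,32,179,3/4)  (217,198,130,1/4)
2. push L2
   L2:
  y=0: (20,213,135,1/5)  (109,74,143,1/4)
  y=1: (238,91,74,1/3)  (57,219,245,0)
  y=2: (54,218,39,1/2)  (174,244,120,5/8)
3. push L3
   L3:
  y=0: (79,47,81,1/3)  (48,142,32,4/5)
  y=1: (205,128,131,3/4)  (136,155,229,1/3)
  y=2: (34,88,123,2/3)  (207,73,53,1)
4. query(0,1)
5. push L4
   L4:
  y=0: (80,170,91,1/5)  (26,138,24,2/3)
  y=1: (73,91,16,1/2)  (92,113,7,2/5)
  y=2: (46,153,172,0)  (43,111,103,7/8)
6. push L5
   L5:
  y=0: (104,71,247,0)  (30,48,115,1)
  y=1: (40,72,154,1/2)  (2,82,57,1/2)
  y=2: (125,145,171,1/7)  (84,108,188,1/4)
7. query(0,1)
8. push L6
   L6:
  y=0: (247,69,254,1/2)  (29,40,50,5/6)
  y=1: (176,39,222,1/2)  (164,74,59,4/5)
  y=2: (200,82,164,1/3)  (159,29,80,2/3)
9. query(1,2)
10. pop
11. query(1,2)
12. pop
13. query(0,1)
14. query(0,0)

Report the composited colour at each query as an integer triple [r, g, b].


query (0,1) [L1,L2,L3] — begin 0,0,0
+L1 (α=1/7) → [132/7, 27/7, 183/7]
+L2 (α=1/3) → [1930/21, 691/21, 884/21]
+L3 (α=3/4) → [14845/84, 8755/84, 9137/84]
rounded: [177, 104, 109]

at x=0,y=1 over L1,L2,L3,L4,L5:
after L1 α=1/7: [132/7, 27/7, 183/7]
after L2 α=1/3: [1930/21, 691/21, 884/21]
after L3 α=3/4: [14845/84, 8755/84, 9137/84]
after L4 α=1/2: [20977/168, 16399/168, 10481/168]
after L5 α=1/2: [27697/336, 28495/336, 36353/336]
→ [82, 85, 108]

(1,2) stack=L1,L2,L3,L4,L5,L6; from [0,0,0]:
L1 α=1/4: [217/4, 99/2, 65/2]
L2 α=5/8: [4131/32, 2737/16, 1395/16]
L3 α=1: [207, 73, 53]
L4 α=7/8: [127/2, 425/4, 387/4]
L5 α=1/4: [549/8, 1707/16, 1913/16]
L6 α=2/3: [1031/8, 2635/48, 1491/16]
rounded: [129, 55, 93]

query (1,2) [L1,L2,L3,L4,L5] — begin 0,0,0
+L1 (α=1/4) → [217/4, 99/2, 65/2]
+L2 (α=5/8) → [4131/32, 2737/16, 1395/16]
+L3 (α=1) → [207, 73, 53]
+L4 (α=7/8) → [127/2, 425/4, 387/4]
+L5 (α=1/4) → [549/8, 1707/16, 1913/16]
→ [69, 107, 120]

at x=0,y=1 over L1,L2,L3,L4:
after L1 α=1/7: [132/7, 27/7, 183/7]
after L2 α=1/3: [1930/21, 691/21, 884/21]
after L3 α=3/4: [14845/84, 8755/84, 9137/84]
after L4 α=1/2: [20977/168, 16399/168, 10481/168]
→ [125, 98, 62]

(0,0) stack=L1,L2,L3,L4; from [0,0,0]:
L1 α=1/5: [19, 88/5, 151/5]
L2 α=1/5: [96/5, 1417/25, 1279/25]
L3 α=1/3: [587/15, 4009/75, 4583/75]
L4 α=1/5: [3548/75, 28786/375, 25157/375]
= [47, 77, 67]


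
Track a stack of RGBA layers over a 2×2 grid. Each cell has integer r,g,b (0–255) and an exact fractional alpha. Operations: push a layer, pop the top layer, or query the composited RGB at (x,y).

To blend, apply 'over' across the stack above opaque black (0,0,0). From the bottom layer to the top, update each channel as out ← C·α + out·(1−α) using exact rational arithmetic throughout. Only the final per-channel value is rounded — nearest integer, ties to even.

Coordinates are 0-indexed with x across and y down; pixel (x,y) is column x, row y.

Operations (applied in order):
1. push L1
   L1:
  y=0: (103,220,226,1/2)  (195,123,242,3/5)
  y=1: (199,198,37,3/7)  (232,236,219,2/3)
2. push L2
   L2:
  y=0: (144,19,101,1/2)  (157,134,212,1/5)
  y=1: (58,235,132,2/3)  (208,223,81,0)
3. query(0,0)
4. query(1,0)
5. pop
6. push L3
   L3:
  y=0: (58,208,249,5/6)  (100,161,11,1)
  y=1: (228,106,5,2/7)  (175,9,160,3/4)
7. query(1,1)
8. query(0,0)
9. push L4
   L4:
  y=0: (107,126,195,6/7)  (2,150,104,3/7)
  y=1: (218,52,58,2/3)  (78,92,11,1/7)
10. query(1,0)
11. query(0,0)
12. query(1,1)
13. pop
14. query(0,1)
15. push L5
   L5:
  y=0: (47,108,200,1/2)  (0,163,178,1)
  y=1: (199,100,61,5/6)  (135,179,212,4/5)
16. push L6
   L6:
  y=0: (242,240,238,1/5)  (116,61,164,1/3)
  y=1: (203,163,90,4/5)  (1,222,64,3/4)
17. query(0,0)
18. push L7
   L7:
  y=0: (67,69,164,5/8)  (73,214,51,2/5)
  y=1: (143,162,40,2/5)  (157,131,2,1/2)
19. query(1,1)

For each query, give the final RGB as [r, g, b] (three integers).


(0,0) stack=L1,L2; from [0,0,0]:
after L1 α=1/2: [103/2, 110, 113]
after L2 α=1/2: [391/4, 129/2, 107]
→ [98, 64, 107]

(1,0) stack=L1,L2; from [0,0,0]:
after L1 α=3/5: [117, 369/5, 726/5]
after L2 α=1/5: [125, 2146/25, 3964/25]
= [125, 86, 159]

(1,1) stack=L1,L3; from [0,0,0]:
+L1 (α=2/3) → [464/3, 472/3, 146]
+L3 (α=3/4) → [2039/12, 553/12, 313/2]
= [170, 46, 156]

query (0,0) [L1,L3] — begin 0,0,0
L1 α=1/2: [103/2, 110, 113]
L3 α=5/6: [683/12, 575/3, 679/3]
→ [57, 192, 226]

at x=1,y=0 over L1,L3,L4:
L1 α=3/5: [117, 369/5, 726/5]
L3 α=1: [100, 161, 11]
L4 α=3/7: [58, 1094/7, 356/7]
→ [58, 156, 51]

at x=0,y=0 over L1,L3,L4:
+L1 (α=1/2) → [103/2, 110, 113]
+L3 (α=5/6) → [683/12, 575/3, 679/3]
+L4 (α=6/7) → [8387/84, 2843/21, 4189/21]
rounded: [100, 135, 199]

at x=1,y=1 over L1,L3,L4:
L1 α=2/3: [464/3, 472/3, 146]
L3 α=3/4: [2039/12, 553/12, 313/2]
L4 α=1/7: [2195/14, 737/14, 950/7]
→ [157, 53, 136]

(0,1) stack=L1,L3; from [0,0,0]:
after L1 α=3/7: [597/7, 594/7, 111/7]
after L3 α=2/7: [6177/49, 4454/49, 625/49]
rounded: [126, 91, 13]

(0,0) stack=L1,L3,L5,L6; from [0,0,0]:
after L1 α=1/2: [103/2, 110, 113]
after L3 α=5/6: [683/12, 575/3, 679/3]
after L5 α=1/2: [1247/24, 899/6, 1279/6]
after L6 α=1/5: [2699/30, 2518/15, 3272/15]
→ [90, 168, 218]

at x=1,y=1 over L1,L3,L5,L6,L7:
+L1 (α=2/3) → [464/3, 472/3, 146]
+L3 (α=3/4) → [2039/12, 553/12, 313/2]
+L5 (α=4/5) → [8519/60, 1829/12, 2009/10]
+L6 (α=3/4) → [8699/240, 9821/48, 3929/40]
+L7 (α=1/2) → [46379/480, 16109/96, 4009/80]
→ [97, 168, 50]


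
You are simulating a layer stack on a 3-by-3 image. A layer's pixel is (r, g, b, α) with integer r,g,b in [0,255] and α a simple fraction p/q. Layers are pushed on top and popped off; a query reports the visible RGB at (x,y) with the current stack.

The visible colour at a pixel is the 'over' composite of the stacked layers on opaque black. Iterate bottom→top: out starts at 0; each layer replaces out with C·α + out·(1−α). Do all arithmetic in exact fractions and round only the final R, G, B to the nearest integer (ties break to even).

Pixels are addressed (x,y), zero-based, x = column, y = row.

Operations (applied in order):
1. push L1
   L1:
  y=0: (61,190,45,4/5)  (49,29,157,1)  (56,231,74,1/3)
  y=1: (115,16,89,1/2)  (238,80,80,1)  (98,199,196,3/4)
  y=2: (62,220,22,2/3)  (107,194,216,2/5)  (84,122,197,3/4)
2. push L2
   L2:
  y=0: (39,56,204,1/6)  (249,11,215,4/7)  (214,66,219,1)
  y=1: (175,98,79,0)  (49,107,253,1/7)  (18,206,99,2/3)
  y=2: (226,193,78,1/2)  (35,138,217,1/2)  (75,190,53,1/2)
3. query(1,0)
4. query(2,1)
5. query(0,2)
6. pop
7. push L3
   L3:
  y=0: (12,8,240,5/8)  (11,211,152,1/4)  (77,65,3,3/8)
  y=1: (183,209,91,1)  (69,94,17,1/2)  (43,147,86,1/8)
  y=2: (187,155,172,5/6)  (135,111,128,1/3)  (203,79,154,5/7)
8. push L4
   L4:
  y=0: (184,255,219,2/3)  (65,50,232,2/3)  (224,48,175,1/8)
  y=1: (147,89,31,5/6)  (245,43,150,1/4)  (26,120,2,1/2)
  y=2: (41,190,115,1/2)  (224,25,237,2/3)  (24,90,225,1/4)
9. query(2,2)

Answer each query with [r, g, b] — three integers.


query (1,0) [L1,L2] — begin 0,0,0
after L1 α=1: [49, 29, 157]
after L2 α=4/7: [1143/7, 131/7, 1331/7]
= [163, 19, 190]

at x=2,y=1 over L1,L2:
after L1 α=3/4: [147/2, 597/4, 147]
after L2 α=2/3: [73/2, 2245/12, 115]
rounded: [36, 187, 115]

query (0,2) [L1,L2] — begin 0,0,0
L1 α=2/3: [124/3, 440/3, 44/3]
L2 α=1/2: [401/3, 1019/6, 139/3]
= [134, 170, 46]

at x=2,y=2 over L1,L3,L4:
L1 α=3/4: [63, 183/2, 591/4]
L3 α=5/7: [163, 578/7, 2131/14]
L4 α=1/4: [513/4, 591/7, 9543/56]
= [128, 84, 170]


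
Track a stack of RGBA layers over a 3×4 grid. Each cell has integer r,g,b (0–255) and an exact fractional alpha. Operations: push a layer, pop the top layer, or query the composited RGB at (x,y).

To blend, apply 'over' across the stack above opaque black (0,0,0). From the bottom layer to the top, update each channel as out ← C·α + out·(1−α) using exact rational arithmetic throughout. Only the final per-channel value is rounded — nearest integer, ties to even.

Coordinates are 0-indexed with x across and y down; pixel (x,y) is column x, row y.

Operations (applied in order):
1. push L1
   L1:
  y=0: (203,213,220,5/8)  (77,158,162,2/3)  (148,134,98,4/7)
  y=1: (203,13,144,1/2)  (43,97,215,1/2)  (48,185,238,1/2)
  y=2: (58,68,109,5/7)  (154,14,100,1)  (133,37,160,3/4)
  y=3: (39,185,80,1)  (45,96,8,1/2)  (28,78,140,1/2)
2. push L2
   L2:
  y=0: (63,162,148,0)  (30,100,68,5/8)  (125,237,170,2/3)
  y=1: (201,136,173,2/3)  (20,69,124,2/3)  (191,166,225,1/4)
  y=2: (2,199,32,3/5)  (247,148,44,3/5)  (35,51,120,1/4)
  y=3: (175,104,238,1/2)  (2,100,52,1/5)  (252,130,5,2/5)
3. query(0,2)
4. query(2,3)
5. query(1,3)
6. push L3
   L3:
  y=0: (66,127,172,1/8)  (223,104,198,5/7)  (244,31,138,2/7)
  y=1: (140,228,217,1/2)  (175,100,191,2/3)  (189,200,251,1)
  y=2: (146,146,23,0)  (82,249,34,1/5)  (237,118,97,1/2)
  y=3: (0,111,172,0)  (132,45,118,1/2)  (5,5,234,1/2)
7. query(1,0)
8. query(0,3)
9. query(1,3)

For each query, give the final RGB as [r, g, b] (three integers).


query (0,2) [L1,L2] — begin 0,0,0
after L1 α=5/7: [290/7, 340/7, 545/7]
after L2 α=3/5: [622/35, 4859/35, 1762/35]
→ [18, 139, 50]

query (2,3) [L1,L2] — begin 0,0,0
+L1 (α=1/2) → [14, 39, 70]
+L2 (α=2/5) → [546/5, 377/5, 44]
→ [109, 75, 44]

(1,3) stack=L1,L2; from [0,0,0]:
+L1 (α=1/2) → [45/2, 48, 4]
+L2 (α=1/5) → [92/5, 292/5, 68/5]
→ [18, 58, 14]

(1,0) stack=L1,L2,L3; from [0,0,0]:
+L1 (α=2/3) → [154/3, 316/3, 108]
+L2 (α=5/8) → [38, 102, 83]
+L3 (α=5/7) → [1191/7, 724/7, 1156/7]
= [170, 103, 165]

at x=0,y=3 over L1,L2,L3:
after L1 α=1: [39, 185, 80]
after L2 α=1/2: [107, 289/2, 159]
after L3 α=0: [107, 289/2, 159]
→ [107, 144, 159]

at x=1,y=3 over L1,L2,L3:
L1 α=1/2: [45/2, 48, 4]
L2 α=1/5: [92/5, 292/5, 68/5]
L3 α=1/2: [376/5, 517/10, 329/5]
= [75, 52, 66]


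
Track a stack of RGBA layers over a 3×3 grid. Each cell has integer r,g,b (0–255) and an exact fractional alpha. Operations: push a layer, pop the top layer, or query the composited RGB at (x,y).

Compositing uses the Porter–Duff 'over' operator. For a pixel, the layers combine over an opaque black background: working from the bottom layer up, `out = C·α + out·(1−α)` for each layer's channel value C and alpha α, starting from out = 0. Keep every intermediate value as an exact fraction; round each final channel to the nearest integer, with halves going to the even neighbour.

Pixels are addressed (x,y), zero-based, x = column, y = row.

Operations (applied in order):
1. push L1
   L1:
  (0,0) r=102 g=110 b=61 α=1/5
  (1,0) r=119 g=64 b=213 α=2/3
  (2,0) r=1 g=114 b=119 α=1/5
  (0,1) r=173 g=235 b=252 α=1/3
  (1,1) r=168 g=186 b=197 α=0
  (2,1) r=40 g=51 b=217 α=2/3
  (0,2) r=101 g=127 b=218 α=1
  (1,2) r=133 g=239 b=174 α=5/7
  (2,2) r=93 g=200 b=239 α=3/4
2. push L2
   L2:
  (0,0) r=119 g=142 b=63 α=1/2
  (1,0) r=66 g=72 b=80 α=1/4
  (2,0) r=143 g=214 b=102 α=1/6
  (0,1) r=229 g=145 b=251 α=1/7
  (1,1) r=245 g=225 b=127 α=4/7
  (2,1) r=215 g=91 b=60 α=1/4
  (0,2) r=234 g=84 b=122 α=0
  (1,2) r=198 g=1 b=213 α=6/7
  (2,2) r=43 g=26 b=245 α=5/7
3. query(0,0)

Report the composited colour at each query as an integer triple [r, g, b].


at x=0,y=0 over L1,L2:
L1 α=1/5: [102/5, 22, 61/5]
L2 α=1/2: [697/10, 82, 188/5]
= [70, 82, 38]


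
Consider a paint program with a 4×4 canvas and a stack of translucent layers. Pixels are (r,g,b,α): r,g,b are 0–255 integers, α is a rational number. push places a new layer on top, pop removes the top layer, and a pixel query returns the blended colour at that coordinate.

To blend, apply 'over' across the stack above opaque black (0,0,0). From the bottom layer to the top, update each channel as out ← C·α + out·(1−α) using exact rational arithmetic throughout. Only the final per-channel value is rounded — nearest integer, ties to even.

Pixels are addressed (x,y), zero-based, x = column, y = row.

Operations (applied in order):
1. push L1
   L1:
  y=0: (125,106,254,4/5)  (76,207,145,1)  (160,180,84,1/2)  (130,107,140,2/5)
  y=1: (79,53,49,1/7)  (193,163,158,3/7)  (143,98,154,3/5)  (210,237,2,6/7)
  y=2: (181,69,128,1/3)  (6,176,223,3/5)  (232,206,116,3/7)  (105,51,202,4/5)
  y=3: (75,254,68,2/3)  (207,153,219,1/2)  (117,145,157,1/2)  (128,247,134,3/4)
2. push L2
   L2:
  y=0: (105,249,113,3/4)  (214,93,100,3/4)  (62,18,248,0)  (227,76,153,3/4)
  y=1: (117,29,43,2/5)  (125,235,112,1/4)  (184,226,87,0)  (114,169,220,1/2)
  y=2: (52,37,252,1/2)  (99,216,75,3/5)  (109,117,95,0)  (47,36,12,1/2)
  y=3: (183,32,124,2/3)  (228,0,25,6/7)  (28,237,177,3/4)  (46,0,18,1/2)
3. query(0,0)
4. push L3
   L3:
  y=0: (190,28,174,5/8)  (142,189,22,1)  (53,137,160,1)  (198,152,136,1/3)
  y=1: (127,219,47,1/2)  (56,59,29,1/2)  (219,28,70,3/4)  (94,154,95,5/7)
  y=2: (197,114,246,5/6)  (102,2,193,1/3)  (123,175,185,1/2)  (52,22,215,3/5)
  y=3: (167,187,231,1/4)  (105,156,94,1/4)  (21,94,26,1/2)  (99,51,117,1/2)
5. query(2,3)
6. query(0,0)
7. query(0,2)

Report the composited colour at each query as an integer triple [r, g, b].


(0,0) stack=L1,L2; from [0,0,0]:
+L1 (α=4/5) → [100, 424/5, 1016/5]
+L2 (α=3/4) → [415/4, 4159/20, 2711/20]
rounded: [104, 208, 136]

(2,3) stack=L1,L2,L3; from [0,0,0]:
after L1 α=1/2: [117/2, 145/2, 157/2]
after L2 α=3/4: [285/8, 1567/8, 1219/8]
after L3 α=1/2: [453/16, 2319/16, 1427/16]
→ [28, 145, 89]

query (0,0) [L1,L2,L3] — begin 0,0,0
+L1 (α=4/5) → [100, 424/5, 1016/5]
+L2 (α=3/4) → [415/4, 4159/20, 2711/20]
+L3 (α=5/8) → [5045/32, 15277/160, 25533/160]
= [158, 95, 160]

at x=0,y=2 over L1,L2,L3:
L1 α=1/3: [181/3, 23, 128/3]
L2 α=1/2: [337/6, 30, 442/3]
L3 α=5/6: [6247/36, 100, 2066/9]
→ [174, 100, 230]


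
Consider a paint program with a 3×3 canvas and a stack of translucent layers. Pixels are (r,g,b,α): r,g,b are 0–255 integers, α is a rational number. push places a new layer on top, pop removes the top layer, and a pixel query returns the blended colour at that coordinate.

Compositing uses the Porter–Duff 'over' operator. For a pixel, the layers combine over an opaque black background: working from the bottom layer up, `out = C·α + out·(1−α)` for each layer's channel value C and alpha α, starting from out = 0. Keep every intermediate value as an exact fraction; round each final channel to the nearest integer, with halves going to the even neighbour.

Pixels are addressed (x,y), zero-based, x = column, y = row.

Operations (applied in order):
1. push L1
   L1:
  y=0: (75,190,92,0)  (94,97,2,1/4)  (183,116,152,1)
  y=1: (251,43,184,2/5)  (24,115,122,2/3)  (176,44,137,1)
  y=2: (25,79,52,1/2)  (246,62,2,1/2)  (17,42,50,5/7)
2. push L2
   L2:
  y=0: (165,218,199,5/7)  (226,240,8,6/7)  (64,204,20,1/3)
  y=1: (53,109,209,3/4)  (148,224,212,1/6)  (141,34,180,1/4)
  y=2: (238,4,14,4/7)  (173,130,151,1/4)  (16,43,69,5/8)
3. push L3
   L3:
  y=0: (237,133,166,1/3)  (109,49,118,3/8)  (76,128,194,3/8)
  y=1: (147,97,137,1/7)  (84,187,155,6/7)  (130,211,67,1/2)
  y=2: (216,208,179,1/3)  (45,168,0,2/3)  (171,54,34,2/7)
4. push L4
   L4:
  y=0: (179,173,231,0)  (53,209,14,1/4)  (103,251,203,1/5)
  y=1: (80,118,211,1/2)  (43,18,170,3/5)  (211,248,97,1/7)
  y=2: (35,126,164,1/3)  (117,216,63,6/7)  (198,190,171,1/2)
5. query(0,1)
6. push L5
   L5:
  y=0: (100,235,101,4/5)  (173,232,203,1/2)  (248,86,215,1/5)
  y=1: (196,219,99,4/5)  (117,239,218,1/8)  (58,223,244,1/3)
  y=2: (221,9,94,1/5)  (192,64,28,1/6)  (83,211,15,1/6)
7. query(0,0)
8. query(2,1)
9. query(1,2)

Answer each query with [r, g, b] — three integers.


at x=0,y=1 over L1,L2,L3,L4:
after L1 α=2/5: [502/5, 86/5, 368/5]
after L2 α=3/4: [1297/20, 1721/20, 3503/20]
after L3 α=1/7: [5361/70, 6133/70, 1697/10]
after L4 α=1/2: [10961/140, 14393/140, 3807/20]
→ [78, 103, 190]

at x=0,y=0 over L1,L2,L3,L4,L5:
after L1 α=0: [0, 0, 0]
after L2 α=5/7: [825/7, 1090/7, 995/7]
after L3 α=1/3: [1103/7, 1037/7, 3152/21]
after L4 α=0: [1103/7, 1037/7, 3152/21]
after L5 α=4/5: [3903/35, 7617/35, 11636/105]
= [112, 218, 111]

query (2,1) [L1,L2,L3,L4,L5] — begin 0,0,0
+L1 (α=1) → [176, 44, 137]
+L2 (α=1/4) → [669/4, 83/2, 591/4]
+L3 (α=1/2) → [1189/8, 505/4, 859/8]
+L4 (α=1/7) → [4411/28, 2011/14, 2965/28]
+L5 (α=1/3) → [1741/14, 3572/21, 2127/14]
→ [124, 170, 152]

(1,2) stack=L1,L2,L3,L4,L5; from [0,0,0]:
+L1 (α=1/2) → [123, 31, 1]
+L2 (α=1/4) → [271/2, 223/4, 77/2]
+L3 (α=2/3) → [451/6, 1567/12, 77/6]
+L4 (α=6/7) → [4663/42, 17119/84, 335/6]
+L5 (α=1/6) → [31379/252, 90971/504, 1843/36]
→ [125, 180, 51]


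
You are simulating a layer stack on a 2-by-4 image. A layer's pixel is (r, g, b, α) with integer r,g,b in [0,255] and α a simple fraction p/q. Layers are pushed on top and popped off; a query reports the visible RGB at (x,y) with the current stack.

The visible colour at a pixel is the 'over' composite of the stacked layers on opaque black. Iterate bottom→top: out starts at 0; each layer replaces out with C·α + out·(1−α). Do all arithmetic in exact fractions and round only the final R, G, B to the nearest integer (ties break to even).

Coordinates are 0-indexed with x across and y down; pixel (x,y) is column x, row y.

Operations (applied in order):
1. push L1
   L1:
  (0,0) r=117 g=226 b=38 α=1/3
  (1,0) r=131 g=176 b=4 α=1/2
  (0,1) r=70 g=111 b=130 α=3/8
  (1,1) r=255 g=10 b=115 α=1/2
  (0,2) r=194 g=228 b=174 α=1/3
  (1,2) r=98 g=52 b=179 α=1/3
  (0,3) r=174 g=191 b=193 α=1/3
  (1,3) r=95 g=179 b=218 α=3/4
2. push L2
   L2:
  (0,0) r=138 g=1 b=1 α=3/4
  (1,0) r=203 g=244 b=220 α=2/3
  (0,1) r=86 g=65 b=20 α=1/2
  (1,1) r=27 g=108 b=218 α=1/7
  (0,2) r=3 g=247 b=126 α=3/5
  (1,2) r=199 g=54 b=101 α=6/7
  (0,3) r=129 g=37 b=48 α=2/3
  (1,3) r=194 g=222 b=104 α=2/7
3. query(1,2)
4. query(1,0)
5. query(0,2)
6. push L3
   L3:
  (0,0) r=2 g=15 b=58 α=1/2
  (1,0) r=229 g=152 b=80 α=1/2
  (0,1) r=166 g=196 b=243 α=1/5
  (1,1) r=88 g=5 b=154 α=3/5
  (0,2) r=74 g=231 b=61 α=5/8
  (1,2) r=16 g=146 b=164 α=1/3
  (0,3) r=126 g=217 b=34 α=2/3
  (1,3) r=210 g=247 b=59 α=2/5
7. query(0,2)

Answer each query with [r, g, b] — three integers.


(1,2) stack=L1,L2; from [0,0,0]:
after L1 α=1/3: [98/3, 52/3, 179/3]
after L2 α=6/7: [3680/21, 1024/21, 1997/21]
rounded: [175, 49, 95]

query (1,0) [L1,L2] — begin 0,0,0
+L1 (α=1/2) → [131/2, 88, 2]
+L2 (α=2/3) → [943/6, 192, 442/3]
= [157, 192, 147]

(0,2) stack=L1,L2; from [0,0,0]:
+L1 (α=1/3) → [194/3, 76, 58]
+L2 (α=3/5) → [83/3, 893/5, 494/5]
= [28, 179, 99]

(0,2) stack=L1,L2,L3; from [0,0,0]:
after L1 α=1/3: [194/3, 76, 58]
after L2 α=3/5: [83/3, 893/5, 494/5]
after L3 α=5/8: [453/8, 4227/20, 3007/40]
rounded: [57, 211, 75]


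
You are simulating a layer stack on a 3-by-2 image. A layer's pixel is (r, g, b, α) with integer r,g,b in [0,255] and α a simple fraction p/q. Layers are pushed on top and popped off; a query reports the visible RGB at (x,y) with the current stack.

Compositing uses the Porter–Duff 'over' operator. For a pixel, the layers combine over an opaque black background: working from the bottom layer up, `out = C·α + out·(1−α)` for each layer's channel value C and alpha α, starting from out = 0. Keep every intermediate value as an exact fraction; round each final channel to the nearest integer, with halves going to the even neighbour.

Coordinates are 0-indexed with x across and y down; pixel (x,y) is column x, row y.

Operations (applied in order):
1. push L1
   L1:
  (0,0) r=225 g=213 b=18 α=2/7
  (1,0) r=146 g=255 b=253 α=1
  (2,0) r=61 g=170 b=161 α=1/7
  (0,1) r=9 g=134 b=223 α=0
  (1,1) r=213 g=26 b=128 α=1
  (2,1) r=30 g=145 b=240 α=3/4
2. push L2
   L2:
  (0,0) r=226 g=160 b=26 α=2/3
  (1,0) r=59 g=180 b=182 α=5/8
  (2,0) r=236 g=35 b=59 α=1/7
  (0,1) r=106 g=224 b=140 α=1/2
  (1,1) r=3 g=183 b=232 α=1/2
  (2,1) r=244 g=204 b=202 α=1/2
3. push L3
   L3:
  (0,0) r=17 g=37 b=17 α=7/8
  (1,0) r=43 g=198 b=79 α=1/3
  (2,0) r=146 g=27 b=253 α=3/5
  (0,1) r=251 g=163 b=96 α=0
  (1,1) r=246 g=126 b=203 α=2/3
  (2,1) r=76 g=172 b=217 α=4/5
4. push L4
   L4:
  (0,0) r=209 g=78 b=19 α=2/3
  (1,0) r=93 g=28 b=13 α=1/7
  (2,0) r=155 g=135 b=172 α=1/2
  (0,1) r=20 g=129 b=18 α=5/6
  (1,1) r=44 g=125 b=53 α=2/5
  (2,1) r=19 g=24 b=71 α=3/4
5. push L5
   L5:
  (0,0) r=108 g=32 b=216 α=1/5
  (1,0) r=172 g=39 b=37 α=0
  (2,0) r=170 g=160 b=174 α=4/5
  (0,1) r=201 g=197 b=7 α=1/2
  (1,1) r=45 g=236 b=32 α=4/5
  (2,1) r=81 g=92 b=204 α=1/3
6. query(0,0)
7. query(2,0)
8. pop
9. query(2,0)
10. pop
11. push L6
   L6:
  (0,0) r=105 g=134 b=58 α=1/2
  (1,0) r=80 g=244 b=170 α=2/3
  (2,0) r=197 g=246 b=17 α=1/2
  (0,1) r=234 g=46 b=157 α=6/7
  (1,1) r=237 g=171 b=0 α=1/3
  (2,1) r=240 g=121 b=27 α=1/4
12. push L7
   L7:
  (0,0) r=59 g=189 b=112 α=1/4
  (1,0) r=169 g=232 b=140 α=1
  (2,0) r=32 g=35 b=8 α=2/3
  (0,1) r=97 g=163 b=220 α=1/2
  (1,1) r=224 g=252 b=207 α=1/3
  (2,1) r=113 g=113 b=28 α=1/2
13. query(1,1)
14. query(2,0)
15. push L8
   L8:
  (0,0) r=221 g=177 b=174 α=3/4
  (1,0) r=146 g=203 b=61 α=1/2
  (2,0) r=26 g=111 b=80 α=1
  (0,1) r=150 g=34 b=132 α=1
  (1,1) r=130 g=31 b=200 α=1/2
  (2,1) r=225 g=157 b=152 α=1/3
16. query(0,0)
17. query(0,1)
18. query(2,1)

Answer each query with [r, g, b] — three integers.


at x=0,y=0 over L1,L2,L3,L4,L5:
after L1 α=2/7: [450/7, 426/7, 36/7]
after L2 α=2/3: [3614/21, 2666/21, 400/21]
after L3 α=7/8: [6113/168, 8105/168, 2899/168]
after L4 α=2/3: [76337/504, 34313/504, 9283/504]
after L5 α=1/5: [17989/126, 7669/126, 36499/630]
= [143, 61, 58]

query (2,0) [L1,L2,L3,L4,L5] — begin 0,0,0
L1 α=1/7: [61/7, 170/7, 23]
L2 α=1/7: [2018/49, 1265/49, 197/7]
L3 α=3/5: [25498/245, 6499/245, 5707/35]
L4 α=1/2: [63473/490, 19787/245, 11727/70]
L5 α=4/5: [396673/2450, 176587/1225, 60447/350]
→ [162, 144, 173]

(2,0) stack=L1,L2,L3,L4; from [0,0,0]:
after L1 α=1/7: [61/7, 170/7, 23]
after L2 α=1/7: [2018/49, 1265/49, 197/7]
after L3 α=3/5: [25498/245, 6499/245, 5707/35]
after L4 α=1/2: [63473/490, 19787/245, 11727/70]
rounded: [130, 81, 168]

(1,1) stack=L1,L2,L3,L6,L7; from [0,0,0]:
L1 α=1: [213, 26, 128]
L2 α=1/2: [108, 209/2, 180]
L3 α=2/3: [200, 713/6, 586/3]
L6 α=1/3: [637/3, 1226/9, 1172/9]
L7 α=1/3: [1946/9, 4720/27, 4207/27]
rounded: [216, 175, 156]

(2,0) stack=L1,L2,L3,L6,L7; from [0,0,0]:
after L1 α=1/7: [61/7, 170/7, 23]
after L2 α=1/7: [2018/49, 1265/49, 197/7]
after L3 α=3/5: [25498/245, 6499/245, 5707/35]
after L6 α=1/2: [73763/490, 66769/490, 3151/35]
after L7 α=2/3: [35041/490, 101069/1470, 1237/35]
= [72, 69, 35]

at x=0,y=0 over L1,L2,L3,L6,L7,L8:
after L1 α=2/7: [450/7, 426/7, 36/7]
after L2 α=2/3: [3614/21, 2666/21, 400/21]
after L3 α=7/8: [6113/168, 8105/168, 2899/168]
after L6 α=1/2: [23753/336, 30617/336, 12643/336]
after L7 α=1/4: [30361/448, 51785/448, 25187/448]
after L8 α=3/4: [327385/1792, 289673/1792, 259043/1792]
= [183, 162, 145]

query (0,1) [L1,L2,L3,L6,L7,L8] — begin 0,0,0
after L1 α=0: [0, 0, 0]
after L2 α=1/2: [53, 112, 70]
after L3 α=0: [53, 112, 70]
after L6 α=6/7: [1457/7, 388/7, 1012/7]
after L7 α=1/2: [1068/7, 1529/14, 1276/7]
after L8 α=1: [150, 34, 132]
= [150, 34, 132]

(2,1) stack=L1,L2,L3,L6,L7,L8; from [0,0,0]:
+L1 (α=3/4) → [45/2, 435/4, 180]
+L2 (α=1/2) → [533/4, 1251/8, 191]
+L3 (α=4/5) → [1749/20, 1351/8, 1059/5]
+L6 (α=1/4) → [10047/80, 5021/32, 828/5]
+L7 (α=1/2) → [19087/160, 8637/64, 484/5]
+L8 (α=1/3) → [37087/240, 13661/96, 576/5]
= [155, 142, 115]


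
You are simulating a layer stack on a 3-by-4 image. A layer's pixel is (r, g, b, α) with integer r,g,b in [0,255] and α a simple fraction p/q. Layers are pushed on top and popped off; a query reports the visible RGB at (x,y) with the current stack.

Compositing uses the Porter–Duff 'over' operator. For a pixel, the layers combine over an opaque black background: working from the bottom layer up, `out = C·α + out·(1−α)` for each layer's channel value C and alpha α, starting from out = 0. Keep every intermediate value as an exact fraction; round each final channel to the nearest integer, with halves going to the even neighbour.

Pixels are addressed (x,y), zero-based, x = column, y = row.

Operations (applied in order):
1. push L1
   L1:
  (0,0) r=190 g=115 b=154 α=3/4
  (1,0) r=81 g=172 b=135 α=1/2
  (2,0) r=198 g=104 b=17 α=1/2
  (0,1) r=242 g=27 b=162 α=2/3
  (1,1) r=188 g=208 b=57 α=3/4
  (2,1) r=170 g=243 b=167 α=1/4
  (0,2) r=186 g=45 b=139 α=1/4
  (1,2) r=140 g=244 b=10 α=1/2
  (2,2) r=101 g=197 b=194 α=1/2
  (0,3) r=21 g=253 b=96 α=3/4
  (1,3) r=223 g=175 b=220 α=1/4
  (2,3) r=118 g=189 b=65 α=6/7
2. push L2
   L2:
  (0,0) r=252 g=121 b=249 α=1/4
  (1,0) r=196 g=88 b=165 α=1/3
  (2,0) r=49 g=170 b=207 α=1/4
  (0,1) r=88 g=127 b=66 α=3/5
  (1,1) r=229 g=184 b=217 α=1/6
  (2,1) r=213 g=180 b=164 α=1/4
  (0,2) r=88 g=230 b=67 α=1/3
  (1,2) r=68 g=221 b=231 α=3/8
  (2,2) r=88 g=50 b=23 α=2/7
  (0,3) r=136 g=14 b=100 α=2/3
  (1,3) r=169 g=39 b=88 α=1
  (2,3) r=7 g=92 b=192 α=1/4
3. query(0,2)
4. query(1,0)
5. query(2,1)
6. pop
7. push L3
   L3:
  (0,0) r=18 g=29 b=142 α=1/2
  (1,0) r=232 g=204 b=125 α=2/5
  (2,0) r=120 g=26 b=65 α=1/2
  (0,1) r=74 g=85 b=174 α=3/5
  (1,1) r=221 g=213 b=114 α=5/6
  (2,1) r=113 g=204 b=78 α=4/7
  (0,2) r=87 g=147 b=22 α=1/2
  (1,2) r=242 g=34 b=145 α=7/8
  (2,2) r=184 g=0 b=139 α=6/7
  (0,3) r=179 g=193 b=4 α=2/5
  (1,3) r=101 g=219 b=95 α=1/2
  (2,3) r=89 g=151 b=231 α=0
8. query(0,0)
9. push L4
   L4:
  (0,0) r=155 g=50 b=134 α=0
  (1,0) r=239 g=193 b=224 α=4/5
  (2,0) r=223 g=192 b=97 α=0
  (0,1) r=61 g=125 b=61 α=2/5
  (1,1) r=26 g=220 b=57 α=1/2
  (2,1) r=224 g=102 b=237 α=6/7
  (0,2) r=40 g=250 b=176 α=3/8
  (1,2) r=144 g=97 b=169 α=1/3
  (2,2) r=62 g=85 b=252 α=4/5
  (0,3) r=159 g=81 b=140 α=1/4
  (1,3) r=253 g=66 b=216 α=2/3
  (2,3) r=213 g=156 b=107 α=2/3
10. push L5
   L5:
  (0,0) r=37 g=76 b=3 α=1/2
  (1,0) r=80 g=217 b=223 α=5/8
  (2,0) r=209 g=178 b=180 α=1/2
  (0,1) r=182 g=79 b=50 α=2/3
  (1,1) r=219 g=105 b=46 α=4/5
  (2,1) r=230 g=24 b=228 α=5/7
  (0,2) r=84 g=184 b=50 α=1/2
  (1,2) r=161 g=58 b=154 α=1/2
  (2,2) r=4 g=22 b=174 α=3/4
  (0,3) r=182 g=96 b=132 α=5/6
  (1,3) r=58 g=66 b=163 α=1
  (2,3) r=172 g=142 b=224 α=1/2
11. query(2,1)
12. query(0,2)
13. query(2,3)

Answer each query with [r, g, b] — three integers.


(0,2) stack=L1,L2; from [0,0,0]:
+L1 (α=1/4) → [93/2, 45/4, 139/4]
+L2 (α=1/3) → [181/3, 505/6, 91/2]
= [60, 84, 46]

at x=1,y=0 over L1,L2:
L1 α=1/2: [81/2, 86, 135/2]
L2 α=1/3: [277/3, 260/3, 100]
→ [92, 87, 100]

(2,1) stack=L1,L2; from [0,0,0]:
after L1 α=1/4: [85/2, 243/4, 167/4]
after L2 α=1/4: [681/8, 1449/16, 1157/16]
= [85, 91, 72]

at x=0,y=0 over L1,L3:
after L1 α=3/4: [285/2, 345/4, 231/2]
after L3 α=1/2: [321/4, 461/8, 515/4]
rounded: [80, 58, 129]

(2,1) stack=L1,L3,L4,L5; from [0,0,0]:
L1 α=1/4: [85/2, 243/4, 167/4]
L3 α=4/7: [1159/14, 3993/28, 1749/28]
L4 α=6/7: [19975/98, 21129/196, 41565/196]
L5 α=5/7: [76325/343, 32889/686, 153285/686]
= [223, 48, 223]

query (0,2) [L1,L3,L4,L5] — begin 0,0,0
L1 α=1/4: [93/2, 45/4, 139/4]
L3 α=1/2: [267/4, 633/8, 227/8]
L4 α=3/8: [1815/32, 9165/64, 5359/64]
L5 α=1/2: [4503/64, 20941/128, 8559/128]
rounded: [70, 164, 67]

query (2,3) [L1,L3,L4,L5] — begin 0,0,0
+L1 (α=6/7) → [708/7, 162, 390/7]
+L3 (α=0) → [708/7, 162, 390/7]
+L4 (α=2/3) → [1230/7, 158, 1888/21]
+L5 (α=1/2) → [1217/7, 150, 3296/21]
= [174, 150, 157]
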